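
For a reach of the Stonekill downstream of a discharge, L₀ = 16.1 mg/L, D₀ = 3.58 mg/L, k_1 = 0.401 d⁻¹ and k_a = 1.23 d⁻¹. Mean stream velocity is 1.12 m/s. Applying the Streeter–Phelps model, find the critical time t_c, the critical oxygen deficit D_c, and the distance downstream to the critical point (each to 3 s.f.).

With k_a/k_1 = 3.067 and 1 − D₀(k_a−k_1)/(k_1 L₀) = 0.5403,
t_c = ln(3.067 × 0.5403) / (1.23 − 0.401) = ln(1.657) / 0.8290 = 0.5052/0.8290 = 0.6094 d.
L(t_c) = L₀ e^(−k_1 t_c) = 16.1 × 0.7832 = 12.61 mg/L, and at the critical point k_a D_c = k_1 L, so D_c = (0.401/1.23) × 12.61 = 4.111 mg/L.
x_c = v t_c = 1.12 m/s × 0.6094 d × 86400 s/d = 58970 m ≈ 59.0 km.

t_c ≈ 0.609 d; D_c ≈ 4.11 mg/L; x_c ≈ 59.0 km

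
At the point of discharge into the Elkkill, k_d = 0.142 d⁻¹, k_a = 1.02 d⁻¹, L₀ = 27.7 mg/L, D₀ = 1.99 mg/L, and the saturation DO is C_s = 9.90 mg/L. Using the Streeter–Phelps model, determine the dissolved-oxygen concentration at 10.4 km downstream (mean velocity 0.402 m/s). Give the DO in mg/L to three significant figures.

DO ≈ 7.44 mg/L

Travel time t = x/v = 10.4 km / (0.402 m/s) = 10400 m / 0.402 m/s = 25870 s = 0.2994 d.
k_d L₀/(k_a−k_d) = 0.142×27.7/(1.02−0.142) = 3.933/0.8780 = 4.480 mg/L.
e^(−k_d t) = e^(−0.142×0.2994) = 0.9584; e^(−k_a t) = e^(−1.02×0.2994) = 0.7368.
D = 4.480 × (0.9584 − 0.7368) + 1.99 × 0.7368 = 0.9926 + 1.466 = 2.459 mg/L.
DO = C_s − D = 9.90 − 2.459 = 7.441 mg/L.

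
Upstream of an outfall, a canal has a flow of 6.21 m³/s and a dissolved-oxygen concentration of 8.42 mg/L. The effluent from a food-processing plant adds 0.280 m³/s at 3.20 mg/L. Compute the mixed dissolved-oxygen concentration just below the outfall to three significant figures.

Flow-weighted mixing: C = (Q_r C_r + Q_w C_w)/(Q_r + Q_w)
= (6.21×8.42 + 0.280×3.20)/(6.21 + 0.280) = 53.18/6.490 = 8.195 mg/L.

8.19 mg/L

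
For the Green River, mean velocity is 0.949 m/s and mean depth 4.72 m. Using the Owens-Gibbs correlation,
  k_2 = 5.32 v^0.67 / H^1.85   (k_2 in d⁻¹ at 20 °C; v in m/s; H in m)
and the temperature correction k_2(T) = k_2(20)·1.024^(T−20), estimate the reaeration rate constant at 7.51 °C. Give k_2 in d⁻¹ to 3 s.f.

k_2 ≈ 0.216 d⁻¹

k_2(20) = 5.32 × 0.949^0.67 / 4.72^1.85 = 5.32 × 0.9655 / 17.65 = 0.2910 d⁻¹.
k_2(7.51) = 0.2910 × 1.024^(7.51−20) = 0.2910 × 0.7436 = 0.2164 d⁻¹.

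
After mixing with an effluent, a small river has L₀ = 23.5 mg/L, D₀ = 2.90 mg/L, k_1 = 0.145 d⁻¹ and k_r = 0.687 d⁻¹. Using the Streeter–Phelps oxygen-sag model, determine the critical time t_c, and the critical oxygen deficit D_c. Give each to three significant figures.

At the critical point dD/dt = 0, so k_1 L₀ e^(−k_1 t) = k_r D. Substituting D(t) from the Streeter–Phelps equation and solving for t gives
t_c = ln[(k_r/k_1)(1 − D₀(k_r−k_1)/(k_1 L₀))] / (k_r−k_1).
Here k_r−k_1 = 0.5420 d⁻¹ and 1 − D₀(k_r−k_1)/(k_1 L₀) = 1 − 2.90×0.5420/(0.145×23.5) = 0.5387, so
t_c = ln(4.738 × 0.5387) / 0.5420 = 0.9370 / 0.5420 = 1.729 d.
D_c = (k_1/k_r) L₀ e^(−k_1 t_c) = (0.145/0.687) × 23.5 × e^(−0.145×1.729) = 0.2111 × 23.5 × 0.7783 = 3.860 mg/L.

t_c ≈ 1.73 d; D_c ≈ 3.86 mg/L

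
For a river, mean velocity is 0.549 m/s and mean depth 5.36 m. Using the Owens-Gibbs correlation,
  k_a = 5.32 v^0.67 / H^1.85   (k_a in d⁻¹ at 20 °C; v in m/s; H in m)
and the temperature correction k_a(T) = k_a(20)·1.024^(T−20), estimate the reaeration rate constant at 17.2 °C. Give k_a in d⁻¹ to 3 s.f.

k_a(20) = 5.32 × 0.549^0.67 / 5.36^1.85 = 5.32 × 0.6691 / 22.33 = 0.1594 d⁻¹.
k_a(17.2) = 0.1594 × 1.024^(17.2−20) = 0.1594 × 0.9358 = 0.1492 d⁻¹.

k_a ≈ 0.149 d⁻¹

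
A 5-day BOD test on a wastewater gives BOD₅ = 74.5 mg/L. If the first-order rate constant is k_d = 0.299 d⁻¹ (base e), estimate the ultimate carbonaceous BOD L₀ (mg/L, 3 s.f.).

L₀ ≈ 96.0 mg/L

BOD₅ = L₀(1 − e^(−5k_d)) ⇒ L₀ = BOD₅ / (1 − e^(−5×0.299))
= 74.5 / (1 − 0.2242) = 74.5 / 0.7758 = 96.04 mg/L.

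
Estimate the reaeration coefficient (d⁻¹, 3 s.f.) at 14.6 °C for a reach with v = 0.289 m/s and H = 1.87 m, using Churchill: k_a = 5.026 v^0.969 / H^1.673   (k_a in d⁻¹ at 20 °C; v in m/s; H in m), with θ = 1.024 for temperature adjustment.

k_a ≈ 0.466 d⁻¹

k_a(20) = 5.026 × 0.289^0.969 / 1.87^1.673 = 5.026 × 0.3003 / 2.850 = 0.5297 d⁻¹.
k_a(14.6) = 0.5297 × 1.024^(14.6−20) = 0.5297 × 0.8798 = 0.4660 d⁻¹.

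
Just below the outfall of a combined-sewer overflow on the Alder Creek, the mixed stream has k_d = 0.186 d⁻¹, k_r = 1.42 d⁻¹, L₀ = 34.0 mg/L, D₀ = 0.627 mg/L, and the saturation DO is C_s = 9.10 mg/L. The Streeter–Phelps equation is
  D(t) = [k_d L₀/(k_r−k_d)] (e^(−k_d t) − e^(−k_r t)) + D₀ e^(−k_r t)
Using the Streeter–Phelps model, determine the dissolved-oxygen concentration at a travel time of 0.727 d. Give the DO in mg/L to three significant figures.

k_d L₀/(k_r−k_d) = 0.186×34.0/(1.42−0.186) = 6.324/1.234 = 5.125 mg/L.
e^(−k_d t) = e^(−0.186×0.7270) = 0.8735; e^(−k_r t) = e^(−1.42×0.7270) = 0.3562.
D = 5.125 × (0.8735 − 0.3562) + 0.627 × 0.3562 = 2.651 + 0.2233 = 2.875 mg/L.
DO = C_s − D = 9.10 − 2.875 = 6.225 mg/L.

DO ≈ 6.23 mg/L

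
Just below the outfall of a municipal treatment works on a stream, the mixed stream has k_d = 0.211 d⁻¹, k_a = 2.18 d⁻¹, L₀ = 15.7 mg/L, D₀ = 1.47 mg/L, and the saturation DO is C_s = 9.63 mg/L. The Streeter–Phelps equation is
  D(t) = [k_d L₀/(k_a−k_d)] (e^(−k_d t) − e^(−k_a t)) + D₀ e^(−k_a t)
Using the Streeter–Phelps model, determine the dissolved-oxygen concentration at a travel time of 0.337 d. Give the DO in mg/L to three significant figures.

k_d L₀/(k_a−k_d) = 0.211×15.7/(2.18−0.211) = 3.313/1.969 = 1.682 mg/L.
e^(−k_d t) = e^(−0.211×0.3370) = 0.9314; e^(−k_a t) = e^(−2.18×0.3370) = 0.4797.
D = 1.682 × (0.9314 − 0.4797) + 1.47 × 0.4797 = 0.7599 + 0.7051 = 1.465 mg/L.
DO = C_s − D = 9.63 − 1.465 = 8.165 mg/L.

DO ≈ 8.16 mg/L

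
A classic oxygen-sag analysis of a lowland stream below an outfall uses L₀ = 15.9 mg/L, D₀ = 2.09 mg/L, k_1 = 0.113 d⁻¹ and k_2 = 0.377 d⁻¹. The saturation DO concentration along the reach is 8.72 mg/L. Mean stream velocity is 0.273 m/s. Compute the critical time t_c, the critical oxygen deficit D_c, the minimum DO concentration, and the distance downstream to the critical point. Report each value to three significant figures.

t_c ≈ 3.17 d; D_c ≈ 3.33 mg/L; min DO ≈ 5.39 mg/L; x_c ≈ 74.9 km

With k_2/k_1 = 3.336 and 1 − D₀(k_2−k_1)/(k_1 L₀) = 0.6929,
t_c = ln(3.336 × 0.6929) / (0.377 − 0.113) = ln(2.312) / 0.2640 = 0.8380/0.2640 = 3.174 d.
L(t_c) = L₀ e^(−k_1 t_c) = 15.9 × 0.6986 = 11.11 mg/L, and at the critical point k_2 D_c = k_1 L, so D_c = (0.113/0.377) × 11.11 = 3.329 mg/L.
Minimum DO = C_s − D_c = 8.72 − 3.329 = 5.391 mg/L.
x_c = v t_c = 0.273 m/s × 3.174 d × 86400 s/d = 74870 m ≈ 74.9 km.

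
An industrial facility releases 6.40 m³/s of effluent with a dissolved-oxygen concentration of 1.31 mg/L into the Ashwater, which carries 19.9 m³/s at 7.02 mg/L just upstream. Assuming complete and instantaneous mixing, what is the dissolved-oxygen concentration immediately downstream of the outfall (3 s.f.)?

Flow-weighted mixing: C = (Q_r C_r + Q_w C_w)/(Q_r + Q_w)
= (19.9×7.02 + 6.40×1.31)/(19.9 + 6.40) = 148.1/26.30 = 5.630 mg/L.

5.63 mg/L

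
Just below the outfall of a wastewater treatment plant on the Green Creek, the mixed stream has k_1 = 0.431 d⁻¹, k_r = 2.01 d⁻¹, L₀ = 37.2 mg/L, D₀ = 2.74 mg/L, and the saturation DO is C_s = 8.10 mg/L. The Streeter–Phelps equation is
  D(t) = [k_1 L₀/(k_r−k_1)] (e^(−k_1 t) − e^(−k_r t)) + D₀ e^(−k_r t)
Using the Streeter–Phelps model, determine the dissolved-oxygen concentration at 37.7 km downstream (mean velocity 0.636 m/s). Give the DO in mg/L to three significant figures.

Travel time t = x/v = 37.7 km / (0.636 m/s) = 37700 m / 0.636 m/s = 59280 s = 0.6861 d.
k_1 L₀/(k_r−k_1) = 0.431×37.2/(2.01−0.431) = 16.03/1.579 = 10.15 mg/L.
e^(−k_1 t) = e^(−0.431×0.6861) = 0.7440; e^(−k_r t) = e^(−2.01×0.6861) = 0.2518.
D = 10.15 × (0.7440 − 0.2518) + 2.74 × 0.2518 = 4.998 + 0.6900 = 5.688 mg/L.
DO = C_s − D = 8.10 − 5.688 = 2.412 mg/L.

DO ≈ 2.41 mg/L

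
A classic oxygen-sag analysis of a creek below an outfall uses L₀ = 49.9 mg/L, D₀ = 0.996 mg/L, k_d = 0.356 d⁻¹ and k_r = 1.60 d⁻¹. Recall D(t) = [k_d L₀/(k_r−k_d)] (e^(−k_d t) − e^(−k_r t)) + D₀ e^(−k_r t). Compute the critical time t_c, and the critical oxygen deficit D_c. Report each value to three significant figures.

t_c ≈ 1.15 d; D_c ≈ 7.37 mg/L

At the critical point dD/dt = 0, so k_d L₀ e^(−k_d t) = k_r D. Substituting D(t) from the Streeter–Phelps equation and solving for t gives
t_c = ln[(k_r/k_d)(1 − D₀(k_r−k_d)/(k_d L₀))] / (k_r−k_d).
Here k_r−k_d = 1.244 d⁻¹ and 1 − D₀(k_r−k_d)/(k_d L₀) = 1 − 0.996×1.244/(0.356×49.9) = 0.9303, so
t_c = ln(4.494 × 0.9303) / 1.244 = 1.431 / 1.244 = 1.150 d.
D_c = (k_d/k_r) L₀ e^(−k_d t_c) = (0.356/1.60) × 49.9 × e^(−0.356×1.150) = 0.2225 × 49.9 × 0.6641 = 7.373 mg/L.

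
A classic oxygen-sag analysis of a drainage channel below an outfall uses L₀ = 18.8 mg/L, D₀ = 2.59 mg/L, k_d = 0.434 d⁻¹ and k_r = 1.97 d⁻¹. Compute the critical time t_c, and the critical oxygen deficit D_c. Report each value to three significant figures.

At the critical point dD/dt = 0, so k_d L₀ e^(−k_d t) = k_r D. Substituting D(t) from the Streeter–Phelps equation and solving for t gives
t_c = ln[(k_r/k_d)(1 − D₀(k_r−k_d)/(k_d L₀))] / (k_r−k_d).
Here k_r−k_d = 1.536 d⁻¹ and 1 − D₀(k_r−k_d)/(k_d L₀) = 1 − 2.59×1.536/(0.434×18.8) = 0.5124, so
t_c = ln(4.539 × 0.5124) / 1.536 = 0.8441 / 1.536 = 0.5496 d.
L(t_c) = L₀ e^(−k_d t_c) = 18.8 × 0.7878 = 14.81 mg/L, and at the critical point k_r D_c = k_d L, so D_c = (0.434/1.97) × 14.81 = 3.263 mg/L.

t_c ≈ 0.550 d; D_c ≈ 3.26 mg/L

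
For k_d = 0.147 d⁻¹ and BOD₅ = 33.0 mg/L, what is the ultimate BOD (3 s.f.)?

L₀ ≈ 63.4 mg/L

BOD₅ = L₀(1 − e^(−5k_d)) ⇒ L₀ = BOD₅ / (1 − e^(−5×0.147))
= 33.0 / (1 − 0.4795) = 33.0 / 0.5205 = 63.40 mg/L.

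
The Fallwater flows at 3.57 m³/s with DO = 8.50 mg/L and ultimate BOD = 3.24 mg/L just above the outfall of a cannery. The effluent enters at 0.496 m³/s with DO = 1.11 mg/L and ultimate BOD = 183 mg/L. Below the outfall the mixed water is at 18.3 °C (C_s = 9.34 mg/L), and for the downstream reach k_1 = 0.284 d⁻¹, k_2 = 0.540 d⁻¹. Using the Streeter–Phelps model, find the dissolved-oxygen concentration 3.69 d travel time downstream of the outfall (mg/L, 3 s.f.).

Mixed DO = (3.57×8.50 + 0.496×1.11)/(3.57+0.496) = 30.90/4.066 = 7.599 mg/L.
Mixed L₀ = (3.57×3.24 + 0.496×183)/(4.066) = 102.3/4.066 = 25.17 mg/L.
Initial deficit D₀ = C_s − DO₀ = 9.34 − 7.599 = 1.741 mg/L.
D(3.69) = [0.284×25.17/(0.540−0.284)](e^(−0.284×3.69) − e^(−0.540×3.69)) + 1.741 e^(−0.540×3.69)
= 27.92 × (0.3507 − 0.1363) + 1.741 × 0.1363 = 6.221 mg/L.
DO = 9.34 − 6.221 = 3.119 mg/L.

DO ≈ 3.12 mg/L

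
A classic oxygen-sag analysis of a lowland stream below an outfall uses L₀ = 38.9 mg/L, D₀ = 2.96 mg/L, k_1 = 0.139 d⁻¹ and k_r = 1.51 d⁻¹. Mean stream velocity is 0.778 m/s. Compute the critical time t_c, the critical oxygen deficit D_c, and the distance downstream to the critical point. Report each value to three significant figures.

t_c ≈ 0.727 d; D_c ≈ 3.24 mg/L; x_c ≈ 48.9 km

With k_r/k_1 = 10.86 and 1 − D₀(k_r−k_1)/(k_1 L₀) = 0.2495,
t_c = ln(10.86 × 0.2495) / (1.51 − 0.139) = ln(2.710) / 1.371 = 0.9970/1.371 = 0.7272 d.
D_c = (k_1/k_r) L₀ e^(−k_1 t_c) = (0.139/1.51) × 38.9 × e^(−0.139×0.7272) = 0.09205 × 38.9 × 0.9039 = 3.237 mg/L.
x_c = v t_c = 0.778 m/s × 0.7272 d × 86400 s/d = 48880 m ≈ 48.9 km.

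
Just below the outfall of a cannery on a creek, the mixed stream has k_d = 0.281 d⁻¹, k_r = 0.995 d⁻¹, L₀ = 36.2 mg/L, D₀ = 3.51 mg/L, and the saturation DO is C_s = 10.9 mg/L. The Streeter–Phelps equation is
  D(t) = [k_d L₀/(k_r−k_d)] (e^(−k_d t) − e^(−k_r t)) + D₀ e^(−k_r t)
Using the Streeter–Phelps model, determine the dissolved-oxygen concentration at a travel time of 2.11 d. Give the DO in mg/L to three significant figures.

DO ≈ 4.34 mg/L

k_d L₀/(k_r−k_d) = 0.281×36.2/(0.995−0.281) = 10.17/0.7140 = 14.25 mg/L.
e^(−k_d t) = e^(−0.281×2.110) = 0.5527; e^(−k_r t) = e^(−0.995×2.110) = 0.1225.
D = 14.25 × (0.5527 − 0.1225) + 3.51 × 0.1225 = 6.129 + 0.4301 = 6.559 mg/L.
DO = C_s − D = 10.9 − 6.559 = 4.341 mg/L.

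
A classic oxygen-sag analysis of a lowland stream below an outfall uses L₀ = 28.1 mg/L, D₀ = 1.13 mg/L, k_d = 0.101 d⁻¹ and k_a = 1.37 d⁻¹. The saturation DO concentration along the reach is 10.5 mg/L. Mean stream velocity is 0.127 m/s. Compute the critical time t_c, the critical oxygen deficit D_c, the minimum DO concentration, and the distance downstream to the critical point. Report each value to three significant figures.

At the critical point dD/dt = 0, so k_d L₀ e^(−k_d t) = k_a D. Substituting D(t) from the Streeter–Phelps equation and solving for t gives
t_c = ln[(k_a/k_d)(1 − D₀(k_a−k_d)/(k_d L₀))] / (k_a−k_d).
Here k_a−k_d = 1.269 d⁻¹ and 1 − D₀(k_a−k_d)/(k_d L₀) = 1 − 1.13×1.269/(0.101×28.1) = 0.4947, so
t_c = ln(13.56 × 0.4947) / 1.269 = 1.904 / 1.269 = 1.500 d.
L(t_c) = L₀ e^(−k_d t_c) = 28.1 × 0.8594 = 24.15 mg/L, and at the critical point k_a D_c = k_d L, so D_c = (0.101/1.37) × 24.15 = 1.780 mg/L.
Minimum DO = C_s − D_c = 10.5 − 1.780 = 8.720 mg/L.
x_c = v t_c = 0.127 m/s × 1.500 d × 86400 s/d = 16460 m ≈ 16.5 km.

t_c ≈ 1.50 d; D_c ≈ 1.78 mg/L; min DO ≈ 8.72 mg/L; x_c ≈ 16.5 km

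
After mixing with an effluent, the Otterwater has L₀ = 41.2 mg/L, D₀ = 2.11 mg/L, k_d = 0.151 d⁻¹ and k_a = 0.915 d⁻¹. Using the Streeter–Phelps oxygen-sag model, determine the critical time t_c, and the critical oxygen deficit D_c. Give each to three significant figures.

t_c ≈ 1.97 d; D_c ≈ 5.05 mg/L

At the critical point dD/dt = 0, so k_d L₀ e^(−k_d t) = k_a D. Substituting D(t) from the Streeter–Phelps equation and solving for t gives
t_c = ln[(k_a/k_d)(1 − D₀(k_a−k_d)/(k_d L₀))] / (k_a−k_d).
Here k_a−k_d = 0.7640 d⁻¹ and 1 − D₀(k_a−k_d)/(k_d L₀) = 1 − 2.11×0.7640/(0.151×41.2) = 0.7409, so
t_c = ln(6.060 × 0.7409) / 0.7640 = 1.502 / 0.7640 = 1.966 d.
D_c = (k_d/k_a) L₀ e^(−k_d t_c) = (0.151/0.915) × 41.2 × e^(−0.151×1.966) = 0.1650 × 41.2 × 0.7432 = 5.053 mg/L.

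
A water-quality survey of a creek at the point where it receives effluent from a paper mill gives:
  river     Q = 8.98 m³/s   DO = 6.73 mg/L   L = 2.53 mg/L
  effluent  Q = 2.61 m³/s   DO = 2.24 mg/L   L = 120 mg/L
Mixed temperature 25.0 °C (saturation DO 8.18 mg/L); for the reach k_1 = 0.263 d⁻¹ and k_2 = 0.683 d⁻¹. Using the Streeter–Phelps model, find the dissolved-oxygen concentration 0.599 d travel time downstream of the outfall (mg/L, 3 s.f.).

DO ≈ 3.10 mg/L

Mixed DO = (8.98×6.73 + 2.61×2.24)/(8.98+2.61) = 66.28/11.59 = 5.719 mg/L.
Mixed L₀ = (8.98×2.53 + 2.61×120)/(11.59) = 335.9/11.59 = 28.98 mg/L.
Initial deficit D₀ = C_s − DO₀ = 8.18 − 5.719 = 2.461 mg/L.
D(0.599) = [0.263×28.98/(0.683−0.263)](e^(−0.263×0.599) − e^(−0.683×0.599)) + 2.461 e^(−0.683×0.599)
= 18.15 × (0.8542 − 0.6642) + 2.461 × 0.6642 = 5.083 mg/L.
DO = 8.18 − 5.083 = 3.097 mg/L.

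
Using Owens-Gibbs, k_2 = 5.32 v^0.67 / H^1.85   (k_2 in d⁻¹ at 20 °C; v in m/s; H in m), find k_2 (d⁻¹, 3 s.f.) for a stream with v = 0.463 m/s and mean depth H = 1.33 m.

k_2 = 5.32 × 0.463^0.67 / 1.33^1.85 = 5.32 × 0.5970 / 1.695 = 1.874 d⁻¹.

k_2 ≈ 1.87 d⁻¹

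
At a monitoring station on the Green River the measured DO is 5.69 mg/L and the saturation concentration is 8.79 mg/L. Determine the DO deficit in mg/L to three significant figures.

D = C_s − C = 8.79 − 5.69 = 3.10 mg/L.

D ≈ 3.10 mg/L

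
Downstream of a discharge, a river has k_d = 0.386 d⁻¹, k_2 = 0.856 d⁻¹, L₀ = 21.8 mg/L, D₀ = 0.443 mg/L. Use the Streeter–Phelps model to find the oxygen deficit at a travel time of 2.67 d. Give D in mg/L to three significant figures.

k_d L₀/(k_2−k_d) = 0.386×21.8/(0.856−0.386) = 8.415/0.4700 = 17.90 mg/L.
e^(−k_d t) = e^(−0.386×2.670) = 0.3568; e^(−k_2 t) = e^(−0.856×2.670) = 0.1017.
D = 17.90 × (0.3568 − 0.1017) + 0.443 × 0.1017 = 4.567 + 0.04506 = 4.612 mg/L.

D ≈ 4.61 mg/L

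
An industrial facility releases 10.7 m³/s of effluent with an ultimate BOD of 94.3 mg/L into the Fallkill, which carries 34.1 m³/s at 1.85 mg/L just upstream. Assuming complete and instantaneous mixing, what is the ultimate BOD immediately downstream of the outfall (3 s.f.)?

23.9 mg/L

Flow-weighted mixing: C = (Q_r C_r + Q_w C_w)/(Q_r + Q_w)
= (34.1×1.85 + 10.7×94.3)/(34.1 + 10.7) = 1072/44.80 = 23.93 mg/L.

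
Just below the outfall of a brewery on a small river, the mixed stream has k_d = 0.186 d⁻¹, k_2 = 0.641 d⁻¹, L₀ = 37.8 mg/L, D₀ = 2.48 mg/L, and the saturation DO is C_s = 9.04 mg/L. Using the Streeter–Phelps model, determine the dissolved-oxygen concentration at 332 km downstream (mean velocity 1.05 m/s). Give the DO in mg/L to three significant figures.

Travel time t = x/v = 332 km / (1.05 m/s) = 332000 m / 1.05 m/s = 316200 s = 3.660 d.
k_d L₀/(k_2−k_d) = 0.186×37.8/(0.641−0.186) = 7.031/0.4550 = 15.45 mg/L.
e^(−k_d t) = e^(−0.186×3.660) = 0.5063; e^(−k_2 t) = e^(−0.641×3.660) = 0.09577.
D = 15.45 × (0.5063 − 0.09577) + 2.48 × 0.09577 = 6.343 + 0.2375 = 6.581 mg/L.
DO = C_s − D = 9.04 − 6.581 = 2.459 mg/L.

DO ≈ 2.46 mg/L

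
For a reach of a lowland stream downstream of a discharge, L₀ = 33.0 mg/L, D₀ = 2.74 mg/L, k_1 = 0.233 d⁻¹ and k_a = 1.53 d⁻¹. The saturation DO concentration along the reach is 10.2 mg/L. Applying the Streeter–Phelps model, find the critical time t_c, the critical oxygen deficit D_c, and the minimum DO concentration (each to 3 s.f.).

t_c ≈ 0.973 d; D_c ≈ 4.01 mg/L; min DO ≈ 6.19 mg/L

At the critical point dD/dt = 0, so k_1 L₀ e^(−k_1 t) = k_a D. Substituting D(t) from the Streeter–Phelps equation and solving for t gives
t_c = ln[(k_a/k_1)(1 − D₀(k_a−k_1)/(k_1 L₀))] / (k_a−k_1).
Here k_a−k_1 = 1.297 d⁻¹ and 1 − D₀(k_a−k_1)/(k_1 L₀) = 1 − 2.74×1.297/(0.233×33.0) = 0.5378, so
t_c = ln(6.567 × 0.5378) / 1.297 = 1.262 / 1.297 = 0.9728 d.
L(t_c) = L₀ e^(−k_1 t_c) = 33.0 × 0.7972 = 26.31 mg/L, and at the critical point k_a D_c = k_1 L, so D_c = (0.233/1.53) × 26.31 = 4.006 mg/L.
Minimum DO = C_s − D_c = 10.2 − 4.006 = 6.194 mg/L.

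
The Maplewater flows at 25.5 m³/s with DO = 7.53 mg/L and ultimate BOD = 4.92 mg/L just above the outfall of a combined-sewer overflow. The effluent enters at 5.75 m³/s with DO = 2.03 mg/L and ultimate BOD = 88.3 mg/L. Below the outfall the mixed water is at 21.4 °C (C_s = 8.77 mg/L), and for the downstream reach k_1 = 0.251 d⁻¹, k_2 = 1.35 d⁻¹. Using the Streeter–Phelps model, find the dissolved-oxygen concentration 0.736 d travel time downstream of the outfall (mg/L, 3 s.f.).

DO ≈ 5.80 mg/L

Mixed DO = (25.5×7.53 + 5.75×2.03)/(25.5+5.75) = 203.7/31.25 = 6.518 mg/L.
Mixed L₀ = (25.5×4.92 + 5.75×88.3)/(31.25) = 633.2/31.25 = 20.26 mg/L.
Initial deficit D₀ = C_s − DO₀ = 8.77 − 6.518 = 2.252 mg/L.
D(0.736) = [0.251×20.26/(1.35−0.251)](e^(−0.251×0.736) − e^(−1.35×0.736)) + 2.252 e^(−1.35×0.736)
= 4.628 × (0.8313 − 0.3702) + 2.252 × 0.3702 = 2.967 mg/L.
DO = 8.77 − 2.967 = 5.803 mg/L.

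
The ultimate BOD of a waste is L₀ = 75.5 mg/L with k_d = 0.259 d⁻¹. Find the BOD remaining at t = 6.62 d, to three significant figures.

L ≈ 13.6 mg/L

L_t = L₀ e^(−k_d t) = 75.5 × e^(−0.259×6.62) = 75.5 × 0.1800 = 13.59 mg/L.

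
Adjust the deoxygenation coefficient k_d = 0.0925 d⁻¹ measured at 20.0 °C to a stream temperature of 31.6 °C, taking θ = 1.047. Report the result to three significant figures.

k_d(T₂) = k_d(T₁) · θ^(T₂−T₁) = 0.0925 × 1.047^(31.6−20.0)
= 0.0925 × 1.047^11.6 = 0.0925 × 1.704 = 0.1576 d⁻¹.

k_d ≈ 0.158 d⁻¹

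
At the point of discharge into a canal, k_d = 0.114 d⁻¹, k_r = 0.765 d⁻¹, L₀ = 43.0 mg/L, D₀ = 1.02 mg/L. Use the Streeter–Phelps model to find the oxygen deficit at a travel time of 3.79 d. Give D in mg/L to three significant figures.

k_d L₀/(k_r−k_d) = 0.114×43.0/(0.765−0.114) = 4.902/0.6510 = 7.530 mg/L.
e^(−k_d t) = e^(−0.114×3.790) = 0.6492; e^(−k_r t) = e^(−0.765×3.790) = 0.05506.
D = 7.530 × (0.6492 − 0.05506) + 1.02 × 0.05506 = 4.474 + 0.05616 = 4.530 mg/L.

D ≈ 4.53 mg/L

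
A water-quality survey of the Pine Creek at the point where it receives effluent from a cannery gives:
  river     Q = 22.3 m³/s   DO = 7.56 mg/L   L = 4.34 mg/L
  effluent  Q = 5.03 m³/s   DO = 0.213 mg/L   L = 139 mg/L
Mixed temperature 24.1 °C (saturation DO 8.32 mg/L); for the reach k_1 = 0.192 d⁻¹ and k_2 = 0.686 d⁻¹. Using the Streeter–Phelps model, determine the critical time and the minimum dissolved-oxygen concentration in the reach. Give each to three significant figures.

Mixed DO = (22.3×7.56 + 5.03×0.213)/(22.3+5.03) = 169.7/27.33 = 6.208 mg/L.
Mixed L₀ = (22.3×4.34 + 5.03×139)/(27.33) = 796.0/27.33 = 29.12 mg/L.
Initial deficit D₀ = C_s − DO₀ = 8.32 − 6.208 = 2.112 mg/L.
t_c = (1/0.4940) ln[(0.686/0.192)(1 − 2.112×0.4940/(0.192×29.12))] = 2.024 × ln(2.906) = 2.160 d.
D_c = (0.192/0.686) × 29.12 × e^(−0.192×2.160) = 0.2799 × 29.12 × 0.6606 = 5.385 mg/L.
Minimum DO = 8.32 − 5.385 = 2.935 mg/L.

t_c ≈ 2.16 d; minimum DO ≈ 2.94 mg/L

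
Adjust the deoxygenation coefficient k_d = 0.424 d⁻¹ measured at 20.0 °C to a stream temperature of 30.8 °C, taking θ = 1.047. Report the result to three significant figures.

k_d(T₂) = k_d(T₁) · θ^(T₂−T₁) = 0.424 × 1.047^(30.8−20.0)
= 0.424 × 1.047^10.8 = 0.424 × 1.642 = 0.6963 d⁻¹.

k_d ≈ 0.696 d⁻¹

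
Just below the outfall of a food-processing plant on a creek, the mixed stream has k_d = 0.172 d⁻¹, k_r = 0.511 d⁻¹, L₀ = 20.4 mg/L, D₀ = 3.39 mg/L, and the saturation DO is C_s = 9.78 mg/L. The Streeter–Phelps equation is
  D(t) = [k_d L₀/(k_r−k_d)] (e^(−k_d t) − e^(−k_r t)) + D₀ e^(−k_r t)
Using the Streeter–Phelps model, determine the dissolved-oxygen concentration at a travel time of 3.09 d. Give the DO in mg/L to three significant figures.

k_d L₀/(k_r−k_d) = 0.172×20.4/(0.511−0.172) = 3.509/0.3390 = 10.35 mg/L.
e^(−k_d t) = e^(−0.172×3.090) = 0.5877; e^(−k_r t) = e^(−0.511×3.090) = 0.2062.
D = 10.35 × (0.5877 − 0.2062) + 3.39 × 0.2062 = 3.949 + 0.6990 = 4.648 mg/L.
DO = C_s − D = 9.78 − 4.648 = 5.132 mg/L.

DO ≈ 5.13 mg/L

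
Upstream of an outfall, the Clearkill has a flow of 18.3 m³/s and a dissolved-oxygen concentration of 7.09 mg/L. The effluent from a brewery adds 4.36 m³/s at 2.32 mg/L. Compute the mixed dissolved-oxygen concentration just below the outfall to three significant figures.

6.17 mg/L

Flow-weighted mixing: C = (Q_r C_r + Q_w C_w)/(Q_r + Q_w)
= (18.3×7.09 + 4.36×2.32)/(18.3 + 4.36) = 139.9/22.66 = 6.172 mg/L.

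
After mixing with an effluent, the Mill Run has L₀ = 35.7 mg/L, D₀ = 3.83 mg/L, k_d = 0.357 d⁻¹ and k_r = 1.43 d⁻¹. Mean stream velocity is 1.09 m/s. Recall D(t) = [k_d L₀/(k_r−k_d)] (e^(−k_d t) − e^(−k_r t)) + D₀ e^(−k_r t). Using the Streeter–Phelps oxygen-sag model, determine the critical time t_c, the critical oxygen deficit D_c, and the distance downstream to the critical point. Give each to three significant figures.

t_c = [1/(k_r−k_d)] ln[(k_r/k_d)(1 − D₀(k_r−k_d)/(k_d L₀))]
= [1/(1.43−0.357)] ln[(1.43/0.357)(1 − 3.83×1.073/(0.357×35.7))]
= (1/1.073) ln[4.006 × 0.6776] = 0.9320 × ln(2.714) = 0.9320 × 0.9984 = 0.9305 d.
L(t_c) = L₀ e^(−k_d t_c) = 35.7 × 0.7174 = 25.61 mg/L, and at the critical point k_r D_c = k_d L, so D_c = (0.357/1.43) × 25.61 = 6.393 mg/L.
x_c = v t_c = 1.09 m/s × 0.9305 d × 86400 s/d = 87630 m ≈ 87.6 km.

t_c ≈ 0.930 d; D_c ≈ 6.39 mg/L; x_c ≈ 87.6 km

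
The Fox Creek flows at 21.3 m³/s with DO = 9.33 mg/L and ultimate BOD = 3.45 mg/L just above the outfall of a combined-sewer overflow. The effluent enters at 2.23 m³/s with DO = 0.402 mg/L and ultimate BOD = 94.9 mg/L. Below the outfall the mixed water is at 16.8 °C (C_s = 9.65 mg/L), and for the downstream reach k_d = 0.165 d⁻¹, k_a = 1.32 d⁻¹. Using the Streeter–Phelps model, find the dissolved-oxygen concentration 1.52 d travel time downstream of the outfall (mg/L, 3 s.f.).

Mixed DO = (21.3×9.33 + 2.23×0.402)/(21.3+2.23) = 199.6/23.53 = 8.484 mg/L.
Mixed L₀ = (21.3×3.45 + 2.23×94.9)/(23.53) = 285.1/23.53 = 12.12 mg/L.
Initial deficit D₀ = C_s − DO₀ = 9.65 − 8.484 = 1.166 mg/L.
D(1.52) = [0.165×12.12/(1.32−0.165)](e^(−0.165×1.52) − e^(−1.32×1.52)) + 1.166 e^(−1.32×1.52)
= 1.731 × (0.7782 − 0.1345) + 1.166 × 0.1345 = 1.271 mg/L.
DO = 9.65 − 1.271 = 8.379 mg/L.

DO ≈ 8.38 mg/L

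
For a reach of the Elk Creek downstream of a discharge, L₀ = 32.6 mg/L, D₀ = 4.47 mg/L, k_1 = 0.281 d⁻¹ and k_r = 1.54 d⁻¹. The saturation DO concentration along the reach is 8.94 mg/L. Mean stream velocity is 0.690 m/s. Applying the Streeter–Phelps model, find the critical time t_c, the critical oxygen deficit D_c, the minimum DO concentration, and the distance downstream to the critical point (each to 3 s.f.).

With k_r/k_1 = 5.480 and 1 − D₀(k_r−k_1)/(k_1 L₀) = 0.3857,
t_c = ln(5.480 × 0.3857) / (1.54 − 0.281) = ln(2.114) / 1.259 = 0.7484/1.259 = 0.5944 d.
D_c = (k_1/k_r) L₀ e^(−k_1 t_c) = (0.281/1.54) × 32.6 × e^(−0.281×0.5944) = 0.1825 × 32.6 × 0.8462 = 5.033 mg/L.
Minimum DO = C_s − D_c = 8.94 − 5.033 = 3.907 mg/L.
x_c = v t_c = 0.690 m/s × 0.5944 d × 86400 s/d = 35440 m ≈ 35.4 km.

t_c ≈ 0.594 d; D_c ≈ 5.03 mg/L; min DO ≈ 3.91 mg/L; x_c ≈ 35.4 km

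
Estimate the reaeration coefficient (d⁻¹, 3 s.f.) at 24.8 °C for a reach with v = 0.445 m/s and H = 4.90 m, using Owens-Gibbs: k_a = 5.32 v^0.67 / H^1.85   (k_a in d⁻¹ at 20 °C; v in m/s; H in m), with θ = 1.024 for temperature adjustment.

k_a(20) = 5.32 × 0.445^0.67 / 4.90^1.85 = 5.32 × 0.5813 / 18.92 = 0.1635 d⁻¹.
k_a(24.8) = 0.1635 × 1.024^(24.8−20) = 0.1635 × 1.121 = 0.1832 d⁻¹.

k_a ≈ 0.183 d⁻¹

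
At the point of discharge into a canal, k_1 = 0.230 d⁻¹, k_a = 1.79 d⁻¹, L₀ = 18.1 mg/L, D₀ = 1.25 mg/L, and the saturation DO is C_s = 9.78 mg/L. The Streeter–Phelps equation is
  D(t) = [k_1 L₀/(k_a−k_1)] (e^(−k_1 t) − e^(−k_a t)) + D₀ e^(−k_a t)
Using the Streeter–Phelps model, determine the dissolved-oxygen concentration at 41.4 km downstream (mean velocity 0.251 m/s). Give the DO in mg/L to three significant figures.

Travel time t = x/v = 41.4 km / (0.251 m/s) = 41400 m / 0.251 m/s = 164900 s = 1.909 d.
k_1 L₀/(k_a−k_1) = 0.230×18.1/(1.79−0.230) = 4.163/1.560 = 2.669 mg/L.
e^(−k_1 t) = e^(−0.230×1.909) = 0.6446; e^(−k_a t) = e^(−1.79×1.909) = 0.03281.
D = 2.669 × (0.6446 − 0.03281) + 1.25 × 0.03281 = 1.633 + 0.04101 = 1.674 mg/L.
DO = C_s − D = 9.78 − 1.674 = 8.106 mg/L.

DO ≈ 8.11 mg/L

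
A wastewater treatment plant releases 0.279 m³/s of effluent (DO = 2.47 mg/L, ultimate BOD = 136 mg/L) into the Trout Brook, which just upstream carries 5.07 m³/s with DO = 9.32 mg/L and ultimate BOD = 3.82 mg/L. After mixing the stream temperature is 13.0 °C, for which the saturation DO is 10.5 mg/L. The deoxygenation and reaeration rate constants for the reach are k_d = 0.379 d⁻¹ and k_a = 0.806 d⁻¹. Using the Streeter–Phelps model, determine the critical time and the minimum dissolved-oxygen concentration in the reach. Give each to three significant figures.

Mixed DO = (5.07×9.32 + 0.279×2.47)/(5.07+0.279) = 47.94/5.349 = 8.963 mg/L.
Mixed L₀ = (5.07×3.82 + 0.279×136)/(5.349) = 57.31/5.349 = 10.71 mg/L.
Initial deficit D₀ = C_s − DO₀ = 10.5 − 8.963 = 1.537 mg/L.
t_c = (1/0.4270) ln[(0.806/0.379)(1 − 1.537×0.4270/(0.379×10.71))] = 2.342 × ln(1.783) = 1.354 d.
D_c = (0.379/0.806) × 10.71 × e^(−0.379×1.354) = 0.4702 × 10.71 × 0.5986 = 3.016 mg/L.
Minimum DO = 10.5 − 3.016 = 7.484 mg/L.

t_c ≈ 1.35 d; minimum DO ≈ 7.48 mg/L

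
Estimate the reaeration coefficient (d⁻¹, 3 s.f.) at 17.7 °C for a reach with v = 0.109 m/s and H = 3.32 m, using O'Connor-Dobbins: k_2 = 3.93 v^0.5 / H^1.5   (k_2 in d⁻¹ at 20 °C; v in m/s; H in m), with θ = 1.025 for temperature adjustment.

k_2 ≈ 0.203 d⁻¹

k_2(20) = 3.93 × 0.109^0.5 / 3.32^1.5 = 3.93 × 0.3302 / 6.049 = 0.2145 d⁻¹.
k_2(17.7) = 0.2145 × 1.025^(17.7−20) = 0.2145 × 0.9448 = 0.2026 d⁻¹.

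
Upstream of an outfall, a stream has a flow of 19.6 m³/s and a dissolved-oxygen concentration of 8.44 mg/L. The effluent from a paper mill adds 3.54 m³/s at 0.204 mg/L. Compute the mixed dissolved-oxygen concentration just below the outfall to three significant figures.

7.18 mg/L

Flow-weighted mixing: C = (Q_r C_r + Q_w C_w)/(Q_r + Q_w)
= (19.6×8.44 + 3.54×0.204)/(19.6 + 3.54) = 166.1/23.14 = 7.180 mg/L.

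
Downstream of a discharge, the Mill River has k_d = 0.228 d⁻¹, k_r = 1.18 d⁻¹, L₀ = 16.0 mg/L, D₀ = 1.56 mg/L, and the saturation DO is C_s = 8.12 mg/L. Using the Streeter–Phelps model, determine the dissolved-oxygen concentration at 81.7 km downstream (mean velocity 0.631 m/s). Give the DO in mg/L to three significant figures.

DO ≈ 5.78 mg/L

Travel time t = x/v = 81.7 km / (0.631 m/s) = 81700 m / 0.631 m/s = 129500 s = 1.499 d.
k_d L₀/(k_r−k_d) = 0.228×16.0/(1.18−0.228) = 3.648/0.9520 = 3.832 mg/L.
e^(−k_d t) = e^(−0.228×1.499) = 0.7106; e^(−k_r t) = e^(−1.18×1.499) = 0.1706.
D = 3.832 × (0.7106 − 0.1706) + 1.56 × 0.1706 = 2.069 + 0.2662 = 2.335 mg/L.
DO = C_s − D = 8.12 − 2.335 = 5.785 mg/L.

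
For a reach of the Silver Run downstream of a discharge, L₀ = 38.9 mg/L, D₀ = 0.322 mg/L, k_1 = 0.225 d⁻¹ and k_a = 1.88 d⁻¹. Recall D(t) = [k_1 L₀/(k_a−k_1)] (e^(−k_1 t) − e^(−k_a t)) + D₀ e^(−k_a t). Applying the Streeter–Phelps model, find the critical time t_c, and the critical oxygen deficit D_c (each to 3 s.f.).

With k_a/k_1 = 8.356 and 1 − D₀(k_a−k_1)/(k_1 L₀) = 0.9391,
t_c = ln(8.356 × 0.9391) / (1.88 − 0.225) = ln(7.847) / 1.655 = 2.060/1.655 = 1.245 d.
D_c = (k_1/k_a) L₀ e^(−k_1 t_c) = (0.225/1.88) × 38.9 × e^(−0.225×1.245) = 0.1197 × 38.9 × 0.7557 = 3.518 mg/L.

t_c ≈ 1.24 d; D_c ≈ 3.52 mg/L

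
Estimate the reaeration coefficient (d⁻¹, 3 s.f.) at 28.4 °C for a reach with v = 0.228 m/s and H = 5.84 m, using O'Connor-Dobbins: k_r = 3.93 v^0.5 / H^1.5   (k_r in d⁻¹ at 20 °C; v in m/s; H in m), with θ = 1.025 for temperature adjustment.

k_r(20) = 3.93 × 0.228^0.5 / 5.84^1.5 = 3.93 × 0.4775 / 14.11 = 0.1330 d⁻¹.
k_r(28.4) = 0.1330 × 1.025^(28.4−20) = 0.1330 × 1.230 = 0.1636 d⁻¹.

k_r ≈ 0.164 d⁻¹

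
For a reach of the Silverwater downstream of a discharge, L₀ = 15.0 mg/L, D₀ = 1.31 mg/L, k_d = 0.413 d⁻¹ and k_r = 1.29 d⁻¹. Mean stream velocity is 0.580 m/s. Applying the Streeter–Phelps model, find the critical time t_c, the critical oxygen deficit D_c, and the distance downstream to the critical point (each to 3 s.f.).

t_c ≈ 1.06 d; D_c ≈ 3.09 mg/L; x_c ≈ 53.4 km

At the critical point dD/dt = 0, so k_d L₀ e^(−k_d t) = k_r D. Substituting D(t) from the Streeter–Phelps equation and solving for t gives
t_c = ln[(k_r/k_d)(1 − D₀(k_r−k_d)/(k_d L₀))] / (k_r−k_d).
Here k_r−k_d = 0.8770 d⁻¹ and 1 − D₀(k_r−k_d)/(k_d L₀) = 1 − 1.31×0.8770/(0.413×15.0) = 0.8145, so
t_c = ln(3.123 × 0.8145) / 0.8770 = 0.9338 / 0.8770 = 1.065 d.
D_c = (k_d/k_r) L₀ e^(−k_d t_c) = (0.413/1.29) × 15.0 × e^(−0.413×1.065) = 0.3202 × 15.0 × 0.6442 = 3.094 mg/L.
x_c = v t_c = 0.580 m/s × 1.065 d × 86400 s/d = 53360 m ≈ 53.4 km.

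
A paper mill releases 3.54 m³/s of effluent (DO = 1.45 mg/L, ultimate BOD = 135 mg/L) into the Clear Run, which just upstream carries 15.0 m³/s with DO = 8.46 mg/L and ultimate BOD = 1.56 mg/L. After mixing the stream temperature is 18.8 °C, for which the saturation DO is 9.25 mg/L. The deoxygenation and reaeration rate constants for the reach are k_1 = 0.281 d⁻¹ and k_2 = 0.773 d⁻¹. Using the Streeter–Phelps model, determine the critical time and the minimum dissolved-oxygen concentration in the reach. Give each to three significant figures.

Mixed DO = (15.0×8.46 + 3.54×1.45)/(15.0+3.54) = 132.0/18.54 = 7.122 mg/L.
Mixed L₀ = (15.0×1.56 + 3.54×135)/(18.54) = 501.3/18.54 = 27.04 mg/L.
Initial deficit D₀ = C_s − DO₀ = 9.25 − 7.122 = 2.128 mg/L.
t_c = (1/0.4920) ln[(0.773/0.281)(1 − 2.128×0.4920/(0.281×27.04))] = 2.033 × ln(2.372) = 1.755 d.
D_c = (0.281/0.773) × 27.04 × e^(−0.281×1.755) = 0.3635 × 27.04 × 0.6106 = 6.002 mg/L.
Minimum DO = 9.25 − 6.002 = 3.248 mg/L.

t_c ≈ 1.76 d; minimum DO ≈ 3.25 mg/L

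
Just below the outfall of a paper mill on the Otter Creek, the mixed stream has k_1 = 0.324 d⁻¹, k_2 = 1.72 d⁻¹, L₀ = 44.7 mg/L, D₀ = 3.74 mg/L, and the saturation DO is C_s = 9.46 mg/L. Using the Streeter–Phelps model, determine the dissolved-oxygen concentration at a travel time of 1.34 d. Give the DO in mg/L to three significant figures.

k_1 L₀/(k_2−k_1) = 0.324×44.7/(1.72−0.324) = 14.48/1.396 = 10.37 mg/L.
e^(−k_1 t) = e^(−0.324×1.340) = 0.6478; e^(−k_2 t) = e^(−1.72×1.340) = 0.09978.
D = 10.37 × (0.6478 − 0.09978) + 3.74 × 0.09978 = 5.686 + 0.3732 = 6.059 mg/L.
DO = C_s − D = 9.46 − 6.059 = 3.401 mg/L.

DO ≈ 3.40 mg/L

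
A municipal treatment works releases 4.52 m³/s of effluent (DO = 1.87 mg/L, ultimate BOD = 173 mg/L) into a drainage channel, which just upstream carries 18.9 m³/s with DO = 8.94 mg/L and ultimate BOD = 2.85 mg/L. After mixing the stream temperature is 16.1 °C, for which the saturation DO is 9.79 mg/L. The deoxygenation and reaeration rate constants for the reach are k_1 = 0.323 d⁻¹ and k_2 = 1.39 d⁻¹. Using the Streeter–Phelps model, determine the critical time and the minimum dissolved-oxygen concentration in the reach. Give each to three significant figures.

Mixed DO = (18.9×8.94 + 4.52×1.87)/(18.9+4.52) = 177.4/23.42 = 7.576 mg/L.
Mixed L₀ = (18.9×2.85 + 4.52×173)/(23.42) = 835.8/23.42 = 35.69 mg/L.
Initial deficit D₀ = C_s − DO₀ = 9.79 − 7.576 = 2.214 mg/L.
t_c = (1/1.067) ln[(1.39/0.323)(1 − 2.214×1.067/(0.323×35.69))] = 0.9372 × ln(3.421) = 1.153 d.
D_c = (0.323/1.39) × 35.69 × e^(−0.323×1.153) = 0.2324 × 35.69 × 0.6891 = 5.715 mg/L.
Minimum DO = 9.79 − 5.715 = 4.075 mg/L.

t_c ≈ 1.15 d; minimum DO ≈ 4.08 mg/L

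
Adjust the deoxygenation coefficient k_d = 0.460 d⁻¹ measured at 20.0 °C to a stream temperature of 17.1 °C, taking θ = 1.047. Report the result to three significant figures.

k_d ≈ 0.403 d⁻¹

k_d(T₂) = k_d(T₁) · θ^(T₂−T₁) = 0.460 × 1.047^(17.1−20.0)
= 0.460 × 1.047^-2.90 = 0.460 × 0.8753 = 0.4026 d⁻¹.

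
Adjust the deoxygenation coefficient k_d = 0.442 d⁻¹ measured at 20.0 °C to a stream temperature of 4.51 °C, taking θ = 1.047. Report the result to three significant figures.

k_d ≈ 0.217 d⁻¹

k_d(T₂) = k_d(T₁) · θ^(T₂−T₁) = 0.442 × 1.047^(4.51−20.0)
= 0.442 × 1.047^-15.5 = 0.442 × 0.4909 = 0.2170 d⁻¹.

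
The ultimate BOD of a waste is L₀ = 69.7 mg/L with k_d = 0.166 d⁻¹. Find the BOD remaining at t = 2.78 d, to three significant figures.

L ≈ 43.9 mg/L

L_t = L₀ e^(−k_d t) = 69.7 × e^(−0.166×2.78) = 69.7 × 0.6304 = 43.94 mg/L.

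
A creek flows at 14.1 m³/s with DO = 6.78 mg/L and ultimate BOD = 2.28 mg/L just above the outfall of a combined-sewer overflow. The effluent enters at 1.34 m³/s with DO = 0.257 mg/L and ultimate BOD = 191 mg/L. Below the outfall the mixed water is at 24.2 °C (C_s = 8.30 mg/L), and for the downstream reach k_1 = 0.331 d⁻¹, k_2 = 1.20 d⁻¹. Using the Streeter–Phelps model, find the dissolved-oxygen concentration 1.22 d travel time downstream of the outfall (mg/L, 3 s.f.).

Mixed DO = (14.1×6.78 + 1.34×0.257)/(14.1+1.34) = 95.94/15.44 = 6.214 mg/L.
Mixed L₀ = (14.1×2.28 + 1.34×191)/(15.44) = 288.1/15.44 = 18.66 mg/L.
Initial deficit D₀ = C_s − DO₀ = 8.30 − 6.214 = 2.086 mg/L.
D(1.22) = [0.331×18.66/(1.20−0.331)](e^(−0.331×1.22) − e^(−1.20×1.22)) + 2.086 e^(−1.20×1.22)
= 7.107 × (0.6678 − 0.2313) + 2.086 × 0.2313 = 3.584 mg/L.
DO = 8.30 − 3.584 = 4.716 mg/L.

DO ≈ 4.72 mg/L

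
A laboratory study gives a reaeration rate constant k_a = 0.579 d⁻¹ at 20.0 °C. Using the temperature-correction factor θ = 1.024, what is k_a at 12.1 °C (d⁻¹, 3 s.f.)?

k_a ≈ 0.480 d⁻¹

k_a(T₂) = k_a(T₁) · θ^(T₂−T₁) = 0.579 × 1.024^(12.1−20.0)
= 0.579 × 1.024^-7.90 = 0.579 × 0.8291 = 0.4801 d⁻¹.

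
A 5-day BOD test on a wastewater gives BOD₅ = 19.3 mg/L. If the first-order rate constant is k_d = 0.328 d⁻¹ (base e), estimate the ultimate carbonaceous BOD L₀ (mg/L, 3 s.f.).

BOD₅ = L₀(1 − e^(−5k_d)) ⇒ L₀ = BOD₅ / (1 − e^(−5×0.328))
= 19.3 / (1 − 0.1940) = 19.3 / 0.8060 = 23.94 mg/L.

L₀ ≈ 23.9 mg/L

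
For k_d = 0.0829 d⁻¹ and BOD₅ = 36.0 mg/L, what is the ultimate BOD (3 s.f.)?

BOD₅ = L₀(1 − e^(−5k_d)) ⇒ L₀ = BOD₅ / (1 − e^(−5×0.0829))
= 36.0 / (1 − 0.6607) = 36.0 / 0.3393 = 106.1 mg/L.

L₀ ≈ 106 mg/L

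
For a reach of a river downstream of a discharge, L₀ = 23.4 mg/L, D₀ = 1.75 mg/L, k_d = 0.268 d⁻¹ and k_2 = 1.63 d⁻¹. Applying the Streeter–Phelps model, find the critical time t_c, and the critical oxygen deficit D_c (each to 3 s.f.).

t_c ≈ 0.974 d; D_c ≈ 2.96 mg/L

t_c = [1/(k_2−k_d)] ln[(k_2/k_d)(1 − D₀(k_2−k_d)/(k_d L₀))]
= [1/(1.63−0.268)] ln[(1.63/0.268)(1 − 1.75×1.362/(0.268×23.4))]
= (1/1.362) ln[6.082 × 0.6199] = 0.7342 × ln(3.770) = 0.7342 × 1.327 = 0.9744 d.
D_c = (k_d/k_2) L₀ e^(−k_d t_c) = (0.268/1.63) × 23.4 × e^(−0.268×0.9744) = 0.1644 × 23.4 × 0.7702 = 2.963 mg/L.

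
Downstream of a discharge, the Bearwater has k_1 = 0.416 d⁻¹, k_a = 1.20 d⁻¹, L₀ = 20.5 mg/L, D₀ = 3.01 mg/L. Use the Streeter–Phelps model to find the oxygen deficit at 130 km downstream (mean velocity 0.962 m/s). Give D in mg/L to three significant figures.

D ≈ 4.47 mg/L

Travel time t = x/v = 130 km / (0.962 m/s) = 130000 m / 0.962 m/s = 135100 s = 1.564 d.
k_1 L₀/(k_a−k_1) = 0.416×20.5/(1.20−0.416) = 8.528/0.7840 = 10.88 mg/L.
e^(−k_1 t) = e^(−0.416×1.564) = 0.5217; e^(−k_a t) = e^(−1.20×1.564) = 0.1531.
D = 10.88 × (0.5217 − 0.1531) + 3.01 × 0.1531 = 4.010 + 0.4607 = 4.471 mg/L.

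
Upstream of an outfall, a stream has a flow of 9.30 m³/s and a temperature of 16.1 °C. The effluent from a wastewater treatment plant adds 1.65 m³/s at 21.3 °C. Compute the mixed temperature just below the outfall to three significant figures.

Flow-weighted mixing: C = (Q_r C_r + Q_w C_w)/(Q_r + Q_w)
= (9.30×16.1 + 1.65×21.3)/(9.30 + 1.65) = 184.9/10.95 = 16.88 °C.

16.9 °C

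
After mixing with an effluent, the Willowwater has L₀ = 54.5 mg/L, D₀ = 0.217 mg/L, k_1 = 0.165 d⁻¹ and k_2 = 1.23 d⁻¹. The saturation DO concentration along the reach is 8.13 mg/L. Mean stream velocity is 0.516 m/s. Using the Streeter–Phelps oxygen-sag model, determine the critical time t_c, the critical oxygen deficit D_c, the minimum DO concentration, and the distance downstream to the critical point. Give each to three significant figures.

At the critical point dD/dt = 0, so k_1 L₀ e^(−k_1 t) = k_2 D. Substituting D(t) from the Streeter–Phelps equation and solving for t gives
t_c = ln[(k_2/k_1)(1 − D₀(k_2−k_1)/(k_1 L₀))] / (k_2−k_1).
Here k_2−k_1 = 1.065 d⁻¹ and 1 − D₀(k_2−k_1)/(k_1 L₀) = 1 − 0.217×1.065/(0.165×54.5) = 0.9743, so
t_c = ln(7.455 × 0.9743) / 1.065 = 1.983 / 1.065 = 1.862 d.
L(t_c) = L₀ e^(−k_1 t_c) = 54.5 × 0.7355 = 40.09 mg/L, and at the critical point k_2 D_c = k_1 L, so D_c = (0.165/1.23) × 40.09 = 5.377 mg/L.
Minimum DO = C_s − D_c = 8.13 − 5.377 = 2.753 mg/L.
x_c = v t_c = 0.516 m/s × 1.862 d × 86400 s/d = 83000 m ≈ 83.0 km.

t_c ≈ 1.86 d; D_c ≈ 5.38 mg/L; min DO ≈ 2.75 mg/L; x_c ≈ 83.0 km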